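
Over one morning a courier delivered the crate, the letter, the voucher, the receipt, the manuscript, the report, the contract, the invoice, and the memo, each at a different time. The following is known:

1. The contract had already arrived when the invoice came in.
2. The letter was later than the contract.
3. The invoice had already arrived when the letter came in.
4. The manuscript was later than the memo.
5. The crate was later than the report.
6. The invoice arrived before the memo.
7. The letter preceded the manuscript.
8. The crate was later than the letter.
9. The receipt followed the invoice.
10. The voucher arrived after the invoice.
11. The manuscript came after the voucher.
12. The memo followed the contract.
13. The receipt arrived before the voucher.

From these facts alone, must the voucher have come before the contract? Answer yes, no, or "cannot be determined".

no

Tracing the constraints gives the contract → the invoice → the voucher, so the contract must come before the voucher.
That means the voucher cannot be before the contract.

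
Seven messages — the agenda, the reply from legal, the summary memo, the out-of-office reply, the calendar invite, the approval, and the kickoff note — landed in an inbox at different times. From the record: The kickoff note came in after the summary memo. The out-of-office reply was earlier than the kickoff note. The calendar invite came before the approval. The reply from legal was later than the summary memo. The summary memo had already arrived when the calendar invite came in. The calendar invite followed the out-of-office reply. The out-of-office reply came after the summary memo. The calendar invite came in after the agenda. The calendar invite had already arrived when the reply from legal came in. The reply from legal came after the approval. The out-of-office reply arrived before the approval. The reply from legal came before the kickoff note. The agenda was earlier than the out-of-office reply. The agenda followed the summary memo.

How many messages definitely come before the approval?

4

Directly stated before the approval: the calendar invite and the out-of-office reply.
The agenda reaches the approval via the agenda → the out-of-office reply → the approval.
The summary memo reaches the approval via the summary memo → the out-of-office reply → the approval.
No chain forces the kickoff note (or any of the others) ahead of the approval.
That's the agenda, the calendar invite, the out-of-office reply, and the summary memo — 4 in all.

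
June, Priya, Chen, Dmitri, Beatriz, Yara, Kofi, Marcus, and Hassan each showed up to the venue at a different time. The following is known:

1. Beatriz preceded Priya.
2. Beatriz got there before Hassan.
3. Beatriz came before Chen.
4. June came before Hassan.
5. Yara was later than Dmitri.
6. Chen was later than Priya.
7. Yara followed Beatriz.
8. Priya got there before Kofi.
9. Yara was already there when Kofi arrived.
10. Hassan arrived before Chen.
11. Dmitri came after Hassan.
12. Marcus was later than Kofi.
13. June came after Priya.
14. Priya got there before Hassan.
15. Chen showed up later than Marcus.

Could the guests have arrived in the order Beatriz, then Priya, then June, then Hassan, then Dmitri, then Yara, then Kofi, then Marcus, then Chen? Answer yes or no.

yes

Check each stated constraint against the proposed order — e.g. Priya is ahead of Chen; Beatriz is ahead of Chen. Every pair is in the required order; nothing is violated.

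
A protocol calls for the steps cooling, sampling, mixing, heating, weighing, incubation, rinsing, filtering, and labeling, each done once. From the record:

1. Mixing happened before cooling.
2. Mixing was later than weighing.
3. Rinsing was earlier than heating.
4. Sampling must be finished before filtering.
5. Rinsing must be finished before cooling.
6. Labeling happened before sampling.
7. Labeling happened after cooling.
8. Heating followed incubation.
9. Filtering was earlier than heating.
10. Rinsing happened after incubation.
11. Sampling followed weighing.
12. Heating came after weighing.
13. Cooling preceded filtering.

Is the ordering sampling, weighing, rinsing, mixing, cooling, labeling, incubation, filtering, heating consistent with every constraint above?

The constraints require incubation before rinsing, but in the proposed sequence rinsing appears ahead of incubation. That one violation is enough.

no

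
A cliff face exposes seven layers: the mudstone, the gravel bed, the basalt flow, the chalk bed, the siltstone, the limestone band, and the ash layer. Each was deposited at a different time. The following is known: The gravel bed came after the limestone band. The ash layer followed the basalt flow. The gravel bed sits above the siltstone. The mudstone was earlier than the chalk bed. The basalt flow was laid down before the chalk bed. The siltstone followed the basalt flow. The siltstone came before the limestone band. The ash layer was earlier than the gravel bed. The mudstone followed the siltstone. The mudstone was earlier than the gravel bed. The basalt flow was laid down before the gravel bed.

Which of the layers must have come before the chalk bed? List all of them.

Directly stated before the chalk bed: the basalt flow and the mudstone.
The siltstone reaches the chalk bed via the siltstone → the mudstone → the chalk bed.
No chain forces the gravel bed (or any of the others) ahead of the chalk bed.

the basalt flow, the mudstone, the siltstone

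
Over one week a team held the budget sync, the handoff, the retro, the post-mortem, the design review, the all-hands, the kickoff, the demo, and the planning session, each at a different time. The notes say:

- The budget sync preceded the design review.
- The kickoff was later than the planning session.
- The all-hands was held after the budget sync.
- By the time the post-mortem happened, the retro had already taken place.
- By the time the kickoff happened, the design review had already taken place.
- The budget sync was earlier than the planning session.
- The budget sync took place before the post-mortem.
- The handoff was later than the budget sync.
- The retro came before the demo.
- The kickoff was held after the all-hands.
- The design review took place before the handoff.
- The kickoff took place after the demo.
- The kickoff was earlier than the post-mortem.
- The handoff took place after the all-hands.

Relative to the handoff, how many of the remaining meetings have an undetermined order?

5

Forced before the handoff: the all-hands, the budget sync, and the design review.
That leaves the demo, the kickoff, the planning session, the post-mortem, and the retro with no forced order relative to the handoff — 5.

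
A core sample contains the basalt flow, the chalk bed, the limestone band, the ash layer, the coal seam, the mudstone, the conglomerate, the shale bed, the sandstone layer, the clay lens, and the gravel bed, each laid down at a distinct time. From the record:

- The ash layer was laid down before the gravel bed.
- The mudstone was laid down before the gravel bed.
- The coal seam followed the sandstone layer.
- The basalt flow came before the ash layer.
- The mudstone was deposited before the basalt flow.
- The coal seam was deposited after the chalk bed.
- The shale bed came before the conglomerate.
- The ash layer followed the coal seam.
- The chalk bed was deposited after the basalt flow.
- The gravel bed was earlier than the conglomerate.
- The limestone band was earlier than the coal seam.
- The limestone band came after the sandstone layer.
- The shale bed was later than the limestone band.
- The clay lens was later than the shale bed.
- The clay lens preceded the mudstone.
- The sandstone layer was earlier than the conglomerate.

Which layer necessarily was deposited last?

the conglomerate

Every other layer has a chain of constraints placing it before the conglomerate, so the conglomerate is last.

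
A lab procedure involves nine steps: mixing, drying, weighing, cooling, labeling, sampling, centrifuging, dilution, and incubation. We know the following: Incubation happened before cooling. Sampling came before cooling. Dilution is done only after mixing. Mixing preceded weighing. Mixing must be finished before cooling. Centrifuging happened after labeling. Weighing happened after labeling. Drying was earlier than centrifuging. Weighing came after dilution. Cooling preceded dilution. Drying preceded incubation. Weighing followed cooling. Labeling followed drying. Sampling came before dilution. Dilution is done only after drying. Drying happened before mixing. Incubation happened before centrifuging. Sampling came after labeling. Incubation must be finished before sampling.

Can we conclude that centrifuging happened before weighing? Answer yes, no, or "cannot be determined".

No chain of stated constraints runs from centrifuging to weighing, and none runs from weighing to centrifuging either.
So the relative order of centrifuging and weighing is not fixed by the given facts.

cannot be determined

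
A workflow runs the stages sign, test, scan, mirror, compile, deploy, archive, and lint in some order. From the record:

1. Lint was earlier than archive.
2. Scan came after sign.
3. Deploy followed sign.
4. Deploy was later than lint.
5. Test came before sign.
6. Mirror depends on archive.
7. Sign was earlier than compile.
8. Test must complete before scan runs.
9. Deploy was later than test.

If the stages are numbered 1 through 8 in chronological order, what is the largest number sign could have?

Sign must come before compile, deploy, and scan — 3 stages forced after it.
Everything else can be placed before sign in some valid order, so sign can sit as late as position 8 − 3 = 5.

5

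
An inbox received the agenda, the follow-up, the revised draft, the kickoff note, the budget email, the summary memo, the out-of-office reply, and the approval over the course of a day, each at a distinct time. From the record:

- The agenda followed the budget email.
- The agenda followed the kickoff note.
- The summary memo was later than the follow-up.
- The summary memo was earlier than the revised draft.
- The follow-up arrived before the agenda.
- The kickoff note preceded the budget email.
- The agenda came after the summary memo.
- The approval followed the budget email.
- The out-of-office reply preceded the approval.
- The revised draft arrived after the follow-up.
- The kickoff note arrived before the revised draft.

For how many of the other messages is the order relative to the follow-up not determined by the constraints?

4

Forced after the follow-up: the agenda, the revised draft, and the summary memo.
That leaves the approval, the budget email, the kickoff note, and the out-of-office reply with no forced order relative to the follow-up — 4.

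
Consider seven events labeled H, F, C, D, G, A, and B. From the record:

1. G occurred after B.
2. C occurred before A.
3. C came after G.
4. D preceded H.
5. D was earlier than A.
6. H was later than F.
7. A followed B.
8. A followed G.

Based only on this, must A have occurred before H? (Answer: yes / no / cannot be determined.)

No chain of stated constraints runs from A to H, and none runs from H to A either.
So the relative order of A and H is not fixed by the given facts.

cannot be determined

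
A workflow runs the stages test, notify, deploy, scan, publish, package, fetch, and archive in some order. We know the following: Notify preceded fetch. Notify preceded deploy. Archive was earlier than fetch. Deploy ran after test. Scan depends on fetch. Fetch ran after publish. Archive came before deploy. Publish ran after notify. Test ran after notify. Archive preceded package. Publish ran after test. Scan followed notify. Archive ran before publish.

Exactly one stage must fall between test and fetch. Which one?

Tracing the constraints gives test → publish → fetch, so publish sits after test and before fetch.
No other stage is forced both after test and before fetch.

publish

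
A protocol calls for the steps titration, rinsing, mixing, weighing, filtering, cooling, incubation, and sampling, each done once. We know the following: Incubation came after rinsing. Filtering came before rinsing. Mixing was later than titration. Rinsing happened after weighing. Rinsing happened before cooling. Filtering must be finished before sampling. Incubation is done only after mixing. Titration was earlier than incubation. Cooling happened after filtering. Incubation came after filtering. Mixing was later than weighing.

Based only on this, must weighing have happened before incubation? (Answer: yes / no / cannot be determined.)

Chain the constraints: weighing → rinsing → incubation. Each link is directly stated, so weighing comes before incubation.

yes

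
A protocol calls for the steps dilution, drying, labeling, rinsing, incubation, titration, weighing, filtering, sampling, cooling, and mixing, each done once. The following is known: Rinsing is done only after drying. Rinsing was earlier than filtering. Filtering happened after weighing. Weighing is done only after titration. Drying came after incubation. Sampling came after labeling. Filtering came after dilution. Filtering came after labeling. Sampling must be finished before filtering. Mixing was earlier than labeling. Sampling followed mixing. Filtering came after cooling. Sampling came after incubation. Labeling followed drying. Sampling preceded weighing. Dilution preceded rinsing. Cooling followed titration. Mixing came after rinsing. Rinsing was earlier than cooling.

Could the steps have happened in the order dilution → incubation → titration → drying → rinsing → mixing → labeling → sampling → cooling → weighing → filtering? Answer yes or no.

Check each stated constraint against the proposed order — e.g. titration is ahead of weighing; dilution is ahead of filtering. Every pair is in the required order; nothing is violated.

yes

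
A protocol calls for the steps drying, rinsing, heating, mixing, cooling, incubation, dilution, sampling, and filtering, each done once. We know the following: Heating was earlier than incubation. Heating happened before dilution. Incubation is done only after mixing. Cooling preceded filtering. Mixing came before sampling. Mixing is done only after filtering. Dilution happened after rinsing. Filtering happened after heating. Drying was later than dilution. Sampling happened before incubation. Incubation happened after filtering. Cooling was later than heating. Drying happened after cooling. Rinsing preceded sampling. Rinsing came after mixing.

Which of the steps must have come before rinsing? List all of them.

Directly stated before rinsing: mixing.
Cooling reaches rinsing via cooling → filtering → mixing → rinsing.
Filtering reaches rinsing via filtering → mixing → rinsing.
Heating reaches rinsing via heating → filtering → mixing → rinsing.

cooling, filtering, heating, mixing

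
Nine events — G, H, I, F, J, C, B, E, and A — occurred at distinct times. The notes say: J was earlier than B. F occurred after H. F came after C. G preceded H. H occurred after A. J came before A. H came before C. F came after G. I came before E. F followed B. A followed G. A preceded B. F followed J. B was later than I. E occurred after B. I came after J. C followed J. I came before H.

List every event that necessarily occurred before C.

Directly stated before C: H and J.
A reaches C via A → H → C.
G reaches C via G → H → C.
I reaches C via I → H → C.

A, G, H, I, J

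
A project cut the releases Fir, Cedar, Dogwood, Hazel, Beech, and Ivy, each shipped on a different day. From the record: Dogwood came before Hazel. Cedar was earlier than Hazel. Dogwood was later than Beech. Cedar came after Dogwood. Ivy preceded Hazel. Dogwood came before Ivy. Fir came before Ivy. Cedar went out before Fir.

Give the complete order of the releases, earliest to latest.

The constraints fix every adjacent pair, so only one ordering works:
Beech → Dogwood → Cedar → Fir → Ivy → Hazel.

Beech, Dogwood, Cedar, Fir, Ivy, Hazel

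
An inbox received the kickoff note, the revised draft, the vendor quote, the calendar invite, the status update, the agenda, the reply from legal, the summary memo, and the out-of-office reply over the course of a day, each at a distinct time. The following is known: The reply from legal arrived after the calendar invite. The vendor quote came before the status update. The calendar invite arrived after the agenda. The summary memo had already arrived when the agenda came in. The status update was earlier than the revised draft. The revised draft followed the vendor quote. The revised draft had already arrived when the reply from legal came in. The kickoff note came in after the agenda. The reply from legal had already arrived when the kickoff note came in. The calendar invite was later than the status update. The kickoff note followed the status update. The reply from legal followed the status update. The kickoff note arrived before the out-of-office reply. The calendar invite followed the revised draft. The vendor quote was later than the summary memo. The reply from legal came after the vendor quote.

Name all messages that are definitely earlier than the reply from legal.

Directly stated before the reply from legal: the calendar invite, the revised draft, the status update, and the vendor quote.
The agenda reaches the reply from legal via the agenda → the calendar invite → the reply from legal.
The summary memo reaches the reply from legal via the summary memo → the vendor quote → the reply from legal.
No chain forces the kickoff note (or any of the others) ahead of the reply from legal.

the agenda, the calendar invite, the revised draft, the status update, the summary memo, the vendor quote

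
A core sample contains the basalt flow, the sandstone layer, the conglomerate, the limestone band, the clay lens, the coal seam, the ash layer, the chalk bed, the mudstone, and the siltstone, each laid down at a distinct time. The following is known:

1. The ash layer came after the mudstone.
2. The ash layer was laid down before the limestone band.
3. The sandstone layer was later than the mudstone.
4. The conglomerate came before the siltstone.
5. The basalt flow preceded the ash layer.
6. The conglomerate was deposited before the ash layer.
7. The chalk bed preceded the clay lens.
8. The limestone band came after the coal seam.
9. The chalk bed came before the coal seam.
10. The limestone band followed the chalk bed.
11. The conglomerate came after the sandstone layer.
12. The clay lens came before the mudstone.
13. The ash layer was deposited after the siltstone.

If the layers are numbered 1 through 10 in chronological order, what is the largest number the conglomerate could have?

7

The conglomerate must come before the ash layer, the limestone band, and the siltstone — 3 layers forced after it.
Everything else can be placed before the conglomerate in some valid order, so the conglomerate can sit as late as position 10 − 3 = 7.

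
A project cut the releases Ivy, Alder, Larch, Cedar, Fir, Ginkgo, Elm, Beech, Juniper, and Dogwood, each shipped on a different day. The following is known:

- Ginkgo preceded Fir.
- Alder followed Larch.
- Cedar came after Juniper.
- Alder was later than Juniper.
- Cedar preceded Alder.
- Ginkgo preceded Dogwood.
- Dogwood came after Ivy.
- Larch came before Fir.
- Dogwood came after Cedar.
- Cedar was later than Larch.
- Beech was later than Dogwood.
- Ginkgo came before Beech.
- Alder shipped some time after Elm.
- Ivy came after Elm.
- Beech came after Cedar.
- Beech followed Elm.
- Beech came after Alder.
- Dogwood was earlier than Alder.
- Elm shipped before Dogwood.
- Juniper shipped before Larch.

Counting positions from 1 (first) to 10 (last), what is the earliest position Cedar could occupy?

3

Juniper and Larch must both come before Cedar — 2 forced predecessors.
Nothing else is forced ahead of Cedar, so its earliest slot is position 2 + 1 = 3.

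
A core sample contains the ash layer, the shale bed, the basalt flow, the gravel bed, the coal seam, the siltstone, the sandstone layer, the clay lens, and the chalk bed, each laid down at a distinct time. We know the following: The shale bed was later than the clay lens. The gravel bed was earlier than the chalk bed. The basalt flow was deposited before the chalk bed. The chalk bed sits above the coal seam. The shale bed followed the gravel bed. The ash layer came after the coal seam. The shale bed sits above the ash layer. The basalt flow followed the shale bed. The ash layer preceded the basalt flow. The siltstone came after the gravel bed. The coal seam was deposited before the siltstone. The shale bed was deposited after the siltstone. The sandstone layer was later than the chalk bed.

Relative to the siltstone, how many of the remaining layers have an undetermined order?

Forced before the siltstone: the coal seam and the gravel bed; forced after the siltstone: the basalt flow, the chalk bed, the sandstone layer, and the shale bed.
That leaves the ash layer and the clay lens with no forced order relative to the siltstone — 2.

2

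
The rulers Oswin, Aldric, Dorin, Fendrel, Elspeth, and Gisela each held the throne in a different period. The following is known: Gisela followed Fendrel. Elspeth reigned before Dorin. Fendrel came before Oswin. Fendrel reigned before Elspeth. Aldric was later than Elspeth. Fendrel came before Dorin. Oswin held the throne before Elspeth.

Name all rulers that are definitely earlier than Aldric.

Directly stated before Aldric: Elspeth.
Fendrel reaches Aldric via Fendrel → Elspeth → Aldric.
Oswin reaches Aldric via Oswin → Elspeth → Aldric.
No chain forces Dorin (or any of the others) ahead of Aldric.

Elspeth, Fendrel, Oswin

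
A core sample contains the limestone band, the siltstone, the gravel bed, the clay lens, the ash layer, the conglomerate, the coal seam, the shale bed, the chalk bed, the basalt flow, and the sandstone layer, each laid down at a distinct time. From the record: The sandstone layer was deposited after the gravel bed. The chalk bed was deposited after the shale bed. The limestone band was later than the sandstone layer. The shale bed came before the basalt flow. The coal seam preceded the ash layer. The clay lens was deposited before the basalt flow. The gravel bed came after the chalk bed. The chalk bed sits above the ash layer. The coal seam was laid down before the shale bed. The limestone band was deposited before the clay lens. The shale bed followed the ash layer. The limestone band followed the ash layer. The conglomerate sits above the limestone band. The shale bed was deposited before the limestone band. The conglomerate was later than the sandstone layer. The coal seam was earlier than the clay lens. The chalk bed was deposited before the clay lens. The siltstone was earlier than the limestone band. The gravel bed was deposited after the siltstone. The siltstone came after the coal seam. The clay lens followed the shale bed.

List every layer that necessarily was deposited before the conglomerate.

the ash layer, the chalk bed, the coal seam, the gravel bed, the limestone band, the sandstone layer, the shale bed, the siltstone

Directly stated before the conglomerate: the limestone band and the sandstone layer.
The ash layer reaches the conglomerate via the ash layer → the limestone band → the conglomerate.
The chalk bed reaches the conglomerate via the chalk bed → the gravel bed → the sandstone layer → the conglomerate.
The coal seam reaches the conglomerate via the coal seam → the ash layer → the limestone band → the conglomerate.
Likewise the gravel bed, the shale bed, and the siltstone each reach the conglomerate by chaining the stated constraints.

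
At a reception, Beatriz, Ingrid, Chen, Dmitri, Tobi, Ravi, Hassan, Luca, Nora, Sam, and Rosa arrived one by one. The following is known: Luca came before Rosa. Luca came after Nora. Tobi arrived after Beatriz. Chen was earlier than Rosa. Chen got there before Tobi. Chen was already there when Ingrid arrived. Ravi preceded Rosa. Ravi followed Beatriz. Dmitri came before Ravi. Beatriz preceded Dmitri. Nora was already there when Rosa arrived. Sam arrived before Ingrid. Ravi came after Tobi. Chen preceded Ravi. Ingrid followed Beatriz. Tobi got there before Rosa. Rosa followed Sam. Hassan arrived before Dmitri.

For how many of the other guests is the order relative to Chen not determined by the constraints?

6

Forced after Chen: Ingrid, Ravi, Rosa, and Tobi.
That leaves Beatriz, Dmitri, Hassan, Luca, Nora, and Sam with no forced order relative to Chen — 6.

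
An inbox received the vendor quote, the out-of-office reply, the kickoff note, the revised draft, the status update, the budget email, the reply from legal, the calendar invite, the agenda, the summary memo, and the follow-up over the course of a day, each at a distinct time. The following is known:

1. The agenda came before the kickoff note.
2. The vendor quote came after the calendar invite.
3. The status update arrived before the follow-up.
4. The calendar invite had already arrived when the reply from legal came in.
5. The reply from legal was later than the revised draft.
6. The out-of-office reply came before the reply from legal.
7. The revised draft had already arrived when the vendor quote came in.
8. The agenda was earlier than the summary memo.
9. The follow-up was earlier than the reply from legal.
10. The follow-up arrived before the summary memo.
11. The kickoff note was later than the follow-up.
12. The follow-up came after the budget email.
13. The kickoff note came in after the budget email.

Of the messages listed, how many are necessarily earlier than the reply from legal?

6

Directly stated before the reply from legal: the calendar invite, the follow-up, the out-of-office reply, and the revised draft.
The budget email reaches the reply from legal via the budget email → the follow-up → the reply from legal.
The status update reaches the reply from legal via the status update → the follow-up → the reply from legal.
No chain forces the kickoff note (or any of the others) ahead of the reply from legal.
That's the budget email, the calendar invite, the follow-up, the out-of-office reply, the revised draft, and the status update — 6 in all.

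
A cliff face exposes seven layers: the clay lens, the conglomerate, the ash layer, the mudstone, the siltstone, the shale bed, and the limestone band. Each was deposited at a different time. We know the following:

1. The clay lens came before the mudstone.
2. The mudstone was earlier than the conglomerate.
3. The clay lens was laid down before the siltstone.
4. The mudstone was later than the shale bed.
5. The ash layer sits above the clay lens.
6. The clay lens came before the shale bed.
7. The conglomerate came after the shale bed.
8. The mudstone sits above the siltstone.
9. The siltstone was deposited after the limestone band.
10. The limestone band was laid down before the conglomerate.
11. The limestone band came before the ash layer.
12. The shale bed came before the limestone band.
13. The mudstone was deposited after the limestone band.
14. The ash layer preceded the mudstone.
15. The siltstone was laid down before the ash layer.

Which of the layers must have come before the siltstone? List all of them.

Directly stated before the siltstone: the clay lens and the limestone band.
The shale bed reaches the siltstone via the shale bed → the limestone band → the siltstone.
No chain forces the mudstone (or any of the others) ahead of the siltstone.

the clay lens, the limestone band, the shale bed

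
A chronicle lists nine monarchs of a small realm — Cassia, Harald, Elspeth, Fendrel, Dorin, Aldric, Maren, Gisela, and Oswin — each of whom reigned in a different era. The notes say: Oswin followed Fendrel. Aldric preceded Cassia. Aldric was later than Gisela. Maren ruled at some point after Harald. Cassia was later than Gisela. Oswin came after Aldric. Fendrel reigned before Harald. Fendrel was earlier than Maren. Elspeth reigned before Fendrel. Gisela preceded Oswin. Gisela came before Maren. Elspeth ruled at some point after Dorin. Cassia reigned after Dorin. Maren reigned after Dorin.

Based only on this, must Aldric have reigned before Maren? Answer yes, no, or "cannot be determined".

cannot be determined

No chain of stated constraints runs from Aldric to Maren, and none runs from Maren to Aldric either.
So the relative order of Aldric and Maren is not fixed by the given facts.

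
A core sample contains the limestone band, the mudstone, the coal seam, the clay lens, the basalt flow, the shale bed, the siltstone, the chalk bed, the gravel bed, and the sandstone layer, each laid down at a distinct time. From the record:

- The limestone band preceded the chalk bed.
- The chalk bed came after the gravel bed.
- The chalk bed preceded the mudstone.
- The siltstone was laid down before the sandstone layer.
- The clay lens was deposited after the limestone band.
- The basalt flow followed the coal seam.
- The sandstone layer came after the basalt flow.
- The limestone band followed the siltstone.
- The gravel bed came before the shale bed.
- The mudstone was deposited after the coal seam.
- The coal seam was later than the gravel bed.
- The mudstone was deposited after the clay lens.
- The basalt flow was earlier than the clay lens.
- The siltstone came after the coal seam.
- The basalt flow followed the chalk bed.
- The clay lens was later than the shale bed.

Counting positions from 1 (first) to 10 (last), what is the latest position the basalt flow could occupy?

The basalt flow must come before the clay lens, the mudstone, and the sandstone layer — 3 layers forced after it.
Everything else can be placed before the basalt flow in some valid order, so the basalt flow can sit as late as position 10 − 3 = 7.

7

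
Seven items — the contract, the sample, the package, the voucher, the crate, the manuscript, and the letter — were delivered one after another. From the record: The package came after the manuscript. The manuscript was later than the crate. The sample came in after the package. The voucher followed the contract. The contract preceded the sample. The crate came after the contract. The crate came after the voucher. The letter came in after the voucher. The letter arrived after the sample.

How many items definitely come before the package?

4

Directly stated before the package: the manuscript.
The contract reaches the package via the contract → the crate → the manuscript → the package.
The crate reaches the package via the crate → the manuscript → the package.
The voucher reaches the package via the voucher → the crate → the manuscript → the package.
No chain forces the letter (or any of the others) ahead of the package.
That's the contract, the crate, the manuscript, and the voucher — 4 in all.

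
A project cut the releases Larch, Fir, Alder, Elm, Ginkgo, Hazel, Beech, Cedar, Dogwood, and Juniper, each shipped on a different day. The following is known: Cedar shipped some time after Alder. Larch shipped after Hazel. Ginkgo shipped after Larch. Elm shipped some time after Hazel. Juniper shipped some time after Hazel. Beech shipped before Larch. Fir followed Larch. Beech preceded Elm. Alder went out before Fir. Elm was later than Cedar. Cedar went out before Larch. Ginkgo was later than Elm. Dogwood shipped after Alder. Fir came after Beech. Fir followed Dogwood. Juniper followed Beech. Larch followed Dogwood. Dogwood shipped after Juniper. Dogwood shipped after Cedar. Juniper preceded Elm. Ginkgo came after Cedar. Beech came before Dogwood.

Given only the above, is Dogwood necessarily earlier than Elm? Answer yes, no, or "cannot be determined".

cannot be determined

No chain of stated constraints runs from Dogwood to Elm, and none runs from Elm to Dogwood either.
So the relative order of Dogwood and Elm is not fixed by the given facts.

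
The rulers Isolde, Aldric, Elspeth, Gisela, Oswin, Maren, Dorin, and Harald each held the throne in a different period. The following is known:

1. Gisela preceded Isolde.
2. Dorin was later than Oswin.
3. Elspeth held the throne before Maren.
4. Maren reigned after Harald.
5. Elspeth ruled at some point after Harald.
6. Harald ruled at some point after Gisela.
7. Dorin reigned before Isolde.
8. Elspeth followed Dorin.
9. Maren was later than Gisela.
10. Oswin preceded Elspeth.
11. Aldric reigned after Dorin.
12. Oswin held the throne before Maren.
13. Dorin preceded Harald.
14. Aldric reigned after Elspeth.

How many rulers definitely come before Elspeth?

4

Directly stated before Elspeth: Dorin, Harald, and Oswin.
Gisela reaches Elspeth via Gisela → Harald → Elspeth.
No chain forces Aldric (or any of the others) ahead of Elspeth.
That's Dorin, Gisela, Harald, and Oswin — 4 in all.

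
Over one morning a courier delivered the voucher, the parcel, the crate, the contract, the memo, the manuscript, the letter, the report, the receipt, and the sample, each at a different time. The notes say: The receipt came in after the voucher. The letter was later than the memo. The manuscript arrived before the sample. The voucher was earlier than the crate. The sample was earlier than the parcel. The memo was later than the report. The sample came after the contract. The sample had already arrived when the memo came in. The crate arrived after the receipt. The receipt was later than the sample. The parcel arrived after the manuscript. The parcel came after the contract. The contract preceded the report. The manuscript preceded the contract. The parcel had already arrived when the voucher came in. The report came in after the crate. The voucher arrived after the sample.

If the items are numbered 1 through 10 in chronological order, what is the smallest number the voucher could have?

5

The contract, the manuscript, the parcel, and the sample must all come before the voucher — 4 forced predecessors.
Nothing else is forced ahead of the voucher, so its earliest slot is position 4 + 1 = 5.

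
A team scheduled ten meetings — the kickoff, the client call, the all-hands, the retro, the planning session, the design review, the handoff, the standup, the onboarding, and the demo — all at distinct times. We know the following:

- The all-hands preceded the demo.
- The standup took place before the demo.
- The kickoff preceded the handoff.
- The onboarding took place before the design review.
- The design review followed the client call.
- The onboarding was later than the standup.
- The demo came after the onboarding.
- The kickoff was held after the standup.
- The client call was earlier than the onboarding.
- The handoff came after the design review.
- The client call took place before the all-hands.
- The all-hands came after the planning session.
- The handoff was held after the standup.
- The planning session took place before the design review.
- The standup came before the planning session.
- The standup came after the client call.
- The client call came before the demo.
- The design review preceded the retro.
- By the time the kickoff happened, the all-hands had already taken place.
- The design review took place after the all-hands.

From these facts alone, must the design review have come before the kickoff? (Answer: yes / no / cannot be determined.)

cannot be determined

No chain of stated constraints runs from the design review to the kickoff, and none runs from the kickoff to the design review either.
So the relative order of the design review and the kickoff is not fixed by the given facts.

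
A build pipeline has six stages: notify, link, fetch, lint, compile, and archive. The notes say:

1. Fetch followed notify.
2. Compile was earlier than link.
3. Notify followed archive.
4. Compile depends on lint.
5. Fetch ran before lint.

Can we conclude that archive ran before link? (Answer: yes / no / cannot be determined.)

yes

Chain the constraints: archive → notify → fetch → lint → compile → link. Each link is directly stated, so archive comes before link.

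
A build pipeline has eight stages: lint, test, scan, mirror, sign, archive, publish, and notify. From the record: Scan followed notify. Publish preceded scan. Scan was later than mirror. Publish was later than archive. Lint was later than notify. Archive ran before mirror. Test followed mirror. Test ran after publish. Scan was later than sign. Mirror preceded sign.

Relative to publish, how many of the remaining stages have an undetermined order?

Forced before publish: archive; forced after publish: scan and test.
That leaves lint, mirror, notify, and sign with no forced order relative to publish — 4.

4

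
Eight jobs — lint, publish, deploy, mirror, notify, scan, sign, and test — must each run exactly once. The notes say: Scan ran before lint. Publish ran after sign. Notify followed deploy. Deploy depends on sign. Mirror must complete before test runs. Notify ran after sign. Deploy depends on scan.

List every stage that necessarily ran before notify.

Directly stated before notify: deploy and sign.
Scan reaches notify via scan → deploy → notify.

deploy, scan, sign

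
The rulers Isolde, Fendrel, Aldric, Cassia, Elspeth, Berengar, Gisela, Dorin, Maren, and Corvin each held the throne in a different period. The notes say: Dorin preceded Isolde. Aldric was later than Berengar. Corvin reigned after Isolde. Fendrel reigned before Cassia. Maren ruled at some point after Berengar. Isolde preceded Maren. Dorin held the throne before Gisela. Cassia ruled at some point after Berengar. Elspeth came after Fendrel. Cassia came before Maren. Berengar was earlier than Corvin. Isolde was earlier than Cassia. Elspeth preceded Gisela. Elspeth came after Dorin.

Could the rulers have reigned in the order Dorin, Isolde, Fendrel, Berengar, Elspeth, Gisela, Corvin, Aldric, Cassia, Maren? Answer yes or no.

yes

Check each stated constraint against the proposed order — e.g. Isolde is ahead of Cassia; Isolde is ahead of Maren. Every pair is in the required order; nothing is violated.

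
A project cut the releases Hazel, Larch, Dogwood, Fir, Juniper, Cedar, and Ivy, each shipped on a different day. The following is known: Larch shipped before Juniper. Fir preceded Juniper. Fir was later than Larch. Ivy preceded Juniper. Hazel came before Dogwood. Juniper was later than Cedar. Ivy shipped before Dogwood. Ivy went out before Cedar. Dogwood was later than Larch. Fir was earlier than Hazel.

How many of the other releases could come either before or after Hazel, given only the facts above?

Forced before Hazel: Fir and Larch; forced after Hazel: Dogwood.
That leaves Cedar, Ivy, and Juniper with no forced order relative to Hazel — 3.

3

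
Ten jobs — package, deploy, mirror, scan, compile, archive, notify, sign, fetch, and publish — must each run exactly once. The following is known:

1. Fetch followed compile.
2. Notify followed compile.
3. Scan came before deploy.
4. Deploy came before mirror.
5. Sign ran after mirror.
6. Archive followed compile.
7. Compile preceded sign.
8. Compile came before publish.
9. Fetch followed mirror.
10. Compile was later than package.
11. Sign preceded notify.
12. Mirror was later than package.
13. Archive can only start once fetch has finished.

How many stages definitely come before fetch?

5

Directly stated before fetch: compile and mirror.
Deploy reaches fetch via deploy → mirror → fetch.
Package reaches fetch via package → mirror → fetch.
Scan reaches fetch via scan → deploy → mirror → fetch.
No chain forces sign (or any of the others) ahead of fetch.
That's compile, deploy, mirror, package, and scan — 5 in all.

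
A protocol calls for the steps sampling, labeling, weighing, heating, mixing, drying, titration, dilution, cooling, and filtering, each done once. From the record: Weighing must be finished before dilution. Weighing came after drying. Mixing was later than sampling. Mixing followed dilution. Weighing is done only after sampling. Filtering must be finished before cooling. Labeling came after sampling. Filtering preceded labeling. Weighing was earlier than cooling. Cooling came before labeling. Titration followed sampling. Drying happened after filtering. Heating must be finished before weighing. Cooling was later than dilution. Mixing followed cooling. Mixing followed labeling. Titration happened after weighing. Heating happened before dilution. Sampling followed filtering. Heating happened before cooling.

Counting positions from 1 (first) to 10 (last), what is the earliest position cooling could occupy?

Dilution, drying, filtering, heating, sampling, and weighing must all come before cooling — 6 forced predecessors.
Nothing else is forced ahead of cooling, so its earliest slot is position 6 + 1 = 7.

7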